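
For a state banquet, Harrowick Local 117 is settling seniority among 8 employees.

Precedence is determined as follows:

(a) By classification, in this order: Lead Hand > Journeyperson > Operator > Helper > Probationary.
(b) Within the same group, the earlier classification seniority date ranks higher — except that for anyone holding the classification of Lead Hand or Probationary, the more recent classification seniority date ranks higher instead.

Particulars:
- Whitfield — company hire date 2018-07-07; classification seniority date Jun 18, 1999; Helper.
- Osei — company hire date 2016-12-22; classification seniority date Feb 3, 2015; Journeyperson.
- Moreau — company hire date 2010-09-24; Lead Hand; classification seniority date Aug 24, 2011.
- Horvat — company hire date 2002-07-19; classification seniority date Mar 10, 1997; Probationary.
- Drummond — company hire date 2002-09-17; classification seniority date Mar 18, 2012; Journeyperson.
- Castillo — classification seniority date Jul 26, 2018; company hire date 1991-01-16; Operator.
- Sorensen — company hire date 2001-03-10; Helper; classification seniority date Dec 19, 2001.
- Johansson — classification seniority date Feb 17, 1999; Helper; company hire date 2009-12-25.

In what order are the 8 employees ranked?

Moreau, Drummond, Osei, Castillo, Johansson, Whitfield, Sorensen, Horvat

By classification: Moreau (Lead Hand); then Drummond and Osei (Journeyperson); then Castillo (Operator); then Johansson, Whitfield and Sorensen (Helper); then Horvat (Probationary).
Among Drummond and Osei, by classification seniority date (earlier first): Drummond (Mar 18, 2012) before Osei (Feb 3, 2015).
Among Johansson, Whitfield and Sorensen, by classification seniority date (earlier first): Johansson (Feb 17, 1999) before Whitfield (Jun 18, 1999) before Sorensen (Dec 19, 2001).
Full order: Moreau, Drummond, Osei, Castillo, Johansson, Whitfield, Sorensen, Horvat.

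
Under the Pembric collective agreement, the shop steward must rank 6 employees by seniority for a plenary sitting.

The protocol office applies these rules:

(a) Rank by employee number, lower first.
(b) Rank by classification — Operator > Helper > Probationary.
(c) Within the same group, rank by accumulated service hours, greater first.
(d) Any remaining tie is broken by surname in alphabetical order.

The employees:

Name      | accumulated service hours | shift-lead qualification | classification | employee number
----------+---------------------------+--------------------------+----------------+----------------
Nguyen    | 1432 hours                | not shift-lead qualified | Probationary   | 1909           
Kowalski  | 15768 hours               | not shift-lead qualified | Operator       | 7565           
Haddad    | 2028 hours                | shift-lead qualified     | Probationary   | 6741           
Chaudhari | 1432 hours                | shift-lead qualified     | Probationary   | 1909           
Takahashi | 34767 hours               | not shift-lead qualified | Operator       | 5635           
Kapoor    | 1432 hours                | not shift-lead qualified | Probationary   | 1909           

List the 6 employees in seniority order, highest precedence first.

Chaudhari, Kapoor, Nguyen, Takahashi, Haddad, Kowalski

By employee number (lower first): Chaudhari, Kapoor and Nguyen (each 1909); then Takahashi (5635); then Haddad (6741); then Kowalski (7565).
Chaudhari, Kapoor and Nguyen are each Probationary, so the next rule applies.
Chaudhari, Kapoor and Nguyen all have accumulated service hours 1432 hours, so the next rule applies.
Among Chaudhari, Kapoor and Nguyen, alphabetically by surname: Chaudhari before Kapoor before Nguyen.
Full order: Chaudhari, Kapoor, Nguyen, Takahashi, Haddad, Kowalski.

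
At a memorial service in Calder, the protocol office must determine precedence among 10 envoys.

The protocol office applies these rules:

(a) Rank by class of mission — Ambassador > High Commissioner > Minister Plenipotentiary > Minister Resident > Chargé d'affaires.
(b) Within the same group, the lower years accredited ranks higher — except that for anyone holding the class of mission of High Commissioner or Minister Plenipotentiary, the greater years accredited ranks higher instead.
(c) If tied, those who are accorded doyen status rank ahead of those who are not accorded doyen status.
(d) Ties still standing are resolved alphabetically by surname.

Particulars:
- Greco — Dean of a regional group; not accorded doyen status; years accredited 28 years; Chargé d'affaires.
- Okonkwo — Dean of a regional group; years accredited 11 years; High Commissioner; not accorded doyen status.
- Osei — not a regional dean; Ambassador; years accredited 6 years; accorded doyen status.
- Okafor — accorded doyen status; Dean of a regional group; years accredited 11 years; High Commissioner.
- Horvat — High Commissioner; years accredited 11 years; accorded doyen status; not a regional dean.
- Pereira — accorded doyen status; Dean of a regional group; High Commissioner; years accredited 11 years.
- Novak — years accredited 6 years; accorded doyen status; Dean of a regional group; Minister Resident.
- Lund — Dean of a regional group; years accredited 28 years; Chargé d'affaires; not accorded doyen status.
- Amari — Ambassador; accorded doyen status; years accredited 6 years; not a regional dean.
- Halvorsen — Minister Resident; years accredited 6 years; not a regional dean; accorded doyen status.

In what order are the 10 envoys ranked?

By class of mission: Amari and Osei (Ambassador); then Horvat, Okafor, Pereira and Okonkwo (High Commissioner); then Halvorsen and Novak (Minister Resident); then Greco and Lund (Chargé d'affaires).
Amari and Osei both have years accredited 6 years, so the next rule applies.
Amari and Osei are each accorded doyen status, so the next rule applies.
Among Amari and Osei, alphabetically by surname: Amari before Osei.
Horvat, Okafor, Pereira and Okonkwo all have years accredited 11 years, so the next rule applies.
Among Horvat, Okafor, Pereira and Okonkwo, accorded doyen status before not accorded doyen status: Horvat, Okafor and Pereira (accorded doyen status) before Okonkwo (not accorded doyen status).
Among Horvat, Okafor and Pereira, alphabetically by surname: Horvat before Okafor before Pereira.
Halvorsen and Novak both have years accredited 6 years, so the next rule applies.
Halvorsen and Novak are each accorded doyen status, so the next rule applies.
Among Halvorsen and Novak, alphabetically by surname: Halvorsen before Novak.
Greco and Lund both have years accredited 28 years, so the next rule applies.
Greco and Lund are each not accorded doyen status, so the next rule applies.
Among Greco and Lund, alphabetically by surname: Greco before Lund.
Full order: Amari, Osei, Horvat, Okafor, Pereira, Okonkwo, Halvorsen, Novak, Greco, Lund.

Amari, Osei, Horvat, Okafor, Pereira, Okonkwo, Halvorsen, Novak, Greco, Lund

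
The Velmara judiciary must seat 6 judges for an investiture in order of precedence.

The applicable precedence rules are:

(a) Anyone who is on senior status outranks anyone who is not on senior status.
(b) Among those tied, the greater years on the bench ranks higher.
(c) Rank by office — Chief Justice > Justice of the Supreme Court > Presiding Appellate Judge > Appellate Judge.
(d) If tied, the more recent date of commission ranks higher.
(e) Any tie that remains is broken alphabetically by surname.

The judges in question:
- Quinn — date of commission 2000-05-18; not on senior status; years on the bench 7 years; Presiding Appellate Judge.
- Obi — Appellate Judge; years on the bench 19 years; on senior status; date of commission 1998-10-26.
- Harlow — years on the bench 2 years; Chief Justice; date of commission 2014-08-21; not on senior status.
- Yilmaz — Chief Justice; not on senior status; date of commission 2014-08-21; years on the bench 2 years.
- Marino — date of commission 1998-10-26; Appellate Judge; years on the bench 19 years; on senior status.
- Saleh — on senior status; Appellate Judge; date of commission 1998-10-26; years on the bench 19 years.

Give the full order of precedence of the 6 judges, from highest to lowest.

Marino, Obi, Saleh, Quinn, Harlow, Yilmaz

By the first rule: Marino, Obi and Saleh (each on senior status); then Quinn, Harlow and Yilmaz (each not on senior status).
Marino, Obi and Saleh all have years on the bench 19 years, so the next rule applies.
Marino, Obi and Saleh are each Appellate Judge, so the next rule applies.
Marino, Obi and Saleh all have date of commission 1998-10-26, so the next rule applies.
Among Marino, Obi and Saleh, alphabetically by surname: Marino before Obi before Saleh.
Among Quinn, Harlow and Yilmaz, by years on the bench (higher first): Quinn (7 years) before Harlow and Yilmaz (2 years).
Harlow and Yilmaz are each Chief Justice, so the next rule applies.
Harlow and Yilmaz both have date of commission 2014-08-21, so the next rule applies.
Among Harlow and Yilmaz, alphabetically by surname: Harlow before Yilmaz.
Full order: Marino, Obi, Saleh, Quinn, Harlow, Yilmaz.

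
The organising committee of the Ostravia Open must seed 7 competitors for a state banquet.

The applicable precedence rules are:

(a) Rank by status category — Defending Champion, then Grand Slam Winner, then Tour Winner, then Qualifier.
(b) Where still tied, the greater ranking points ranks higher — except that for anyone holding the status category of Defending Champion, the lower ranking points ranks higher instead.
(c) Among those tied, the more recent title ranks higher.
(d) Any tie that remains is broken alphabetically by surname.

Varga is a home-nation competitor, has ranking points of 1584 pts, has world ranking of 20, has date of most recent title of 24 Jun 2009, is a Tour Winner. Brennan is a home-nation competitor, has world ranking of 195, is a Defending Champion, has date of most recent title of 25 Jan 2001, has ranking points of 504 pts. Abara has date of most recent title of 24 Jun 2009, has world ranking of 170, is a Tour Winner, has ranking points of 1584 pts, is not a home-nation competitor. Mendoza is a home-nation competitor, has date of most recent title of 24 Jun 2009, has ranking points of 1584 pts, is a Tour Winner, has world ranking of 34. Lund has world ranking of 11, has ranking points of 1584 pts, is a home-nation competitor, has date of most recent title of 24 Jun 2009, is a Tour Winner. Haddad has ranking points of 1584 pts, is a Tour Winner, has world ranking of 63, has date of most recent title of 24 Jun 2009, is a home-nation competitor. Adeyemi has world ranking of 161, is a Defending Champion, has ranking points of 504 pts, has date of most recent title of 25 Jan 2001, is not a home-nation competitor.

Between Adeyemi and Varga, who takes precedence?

By status category: Adeyemi and Brennan (Defending Champion); then Abara, Haddad, Lund, Mendoza and Varga (Tour Winner).
Adeyemi and Brennan both have ranking points 504 pts, so the next rule applies.
Adeyemi and Brennan both have date of most recent title 25 Jan 2001, so the next rule applies.
Among Adeyemi and Brennan, alphabetically by surname: Adeyemi before Brennan.
Abara, Haddad, Lund, Mendoza and Varga all have ranking points 1584 pts, so the next rule applies.
Abara, Haddad, Lund, Mendoza and Varga all have date of most recent title 24 Jun 2009, so the next rule applies.
Among Abara, Haddad, Lund, Mendoza and Varga, alphabetically by surname: Abara before Haddad before Lund before Mendoza before Varga.
So Adeyemi takes precedence.

Adeyemi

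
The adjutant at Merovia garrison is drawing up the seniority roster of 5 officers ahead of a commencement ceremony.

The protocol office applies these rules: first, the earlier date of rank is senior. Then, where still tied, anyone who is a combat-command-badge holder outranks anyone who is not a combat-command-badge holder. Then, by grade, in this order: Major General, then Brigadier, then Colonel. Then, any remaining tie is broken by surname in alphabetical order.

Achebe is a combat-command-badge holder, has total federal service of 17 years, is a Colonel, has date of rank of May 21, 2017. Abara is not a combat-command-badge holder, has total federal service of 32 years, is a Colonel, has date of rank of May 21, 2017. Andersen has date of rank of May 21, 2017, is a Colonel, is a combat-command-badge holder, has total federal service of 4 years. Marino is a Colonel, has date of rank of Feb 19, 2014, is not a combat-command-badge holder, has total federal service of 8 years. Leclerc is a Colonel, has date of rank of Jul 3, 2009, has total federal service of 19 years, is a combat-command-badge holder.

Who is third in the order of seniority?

By date of rank (earlier first): Leclerc (Jul 3, 2009); then Marino (Feb 19, 2014); then Achebe, Andersen and Abara (each May 21, 2017).
Among Achebe, Andersen and Abara, a combat-command-badge holder before not a combat-command-badge holder: Achebe and Andersen (a combat-command-badge holder) before Abara (not a combat-command-badge holder).
Achebe and Andersen are each Colonel, so the next rule applies.
Among Achebe and Andersen, alphabetically by surname: Achebe before Andersen.
Order: Leclerc, Marino, Achebe, Andersen, Abara.

Achebe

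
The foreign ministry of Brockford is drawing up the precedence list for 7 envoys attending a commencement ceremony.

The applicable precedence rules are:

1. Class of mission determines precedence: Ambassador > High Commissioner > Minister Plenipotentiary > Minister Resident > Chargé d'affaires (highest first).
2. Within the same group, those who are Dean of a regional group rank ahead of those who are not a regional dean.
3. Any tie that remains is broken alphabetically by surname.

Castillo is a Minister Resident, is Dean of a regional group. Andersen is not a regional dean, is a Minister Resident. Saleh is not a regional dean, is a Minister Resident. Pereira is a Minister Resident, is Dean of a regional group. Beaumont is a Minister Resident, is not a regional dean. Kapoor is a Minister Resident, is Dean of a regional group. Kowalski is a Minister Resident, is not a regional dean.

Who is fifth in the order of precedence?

Beaumont

By class of mission: Castillo, Kapoor, Pereira, Andersen, Beaumont, Kowalski and Saleh (Minister Resident).
Among Castillo, Kapoor, Pereira, Andersen, Beaumont, Kowalski and Saleh, Dean of a regional group before not a regional dean: Castillo, Kapoor and Pereira (Dean of a regional group) before Andersen, Beaumont, Kowalski and Saleh (not a regional dean).
Among Castillo, Kapoor and Pereira, alphabetically by surname: Castillo before Kapoor before Pereira.
Among Andersen, Beaumont, Kowalski and Saleh, alphabetically by surname: Andersen before Beaumont before Kowalski before Saleh.
Order: Castillo, Kapoor, Pereira, Andersen, Beaumont, Kowalski, Saleh.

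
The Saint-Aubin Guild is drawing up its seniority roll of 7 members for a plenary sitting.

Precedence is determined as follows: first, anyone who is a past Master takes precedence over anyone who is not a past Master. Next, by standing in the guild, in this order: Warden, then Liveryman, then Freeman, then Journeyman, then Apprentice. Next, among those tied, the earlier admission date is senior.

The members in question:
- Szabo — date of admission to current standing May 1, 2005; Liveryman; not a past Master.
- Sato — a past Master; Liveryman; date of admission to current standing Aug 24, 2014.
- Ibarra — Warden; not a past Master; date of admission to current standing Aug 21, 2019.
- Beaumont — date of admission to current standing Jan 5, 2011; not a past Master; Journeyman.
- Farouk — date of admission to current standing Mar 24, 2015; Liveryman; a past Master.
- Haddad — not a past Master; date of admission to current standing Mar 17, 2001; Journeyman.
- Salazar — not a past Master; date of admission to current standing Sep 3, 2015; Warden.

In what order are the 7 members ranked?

By the first rule: Sato and Farouk (both a past Master); then Salazar, Ibarra, Szabo, Haddad and Beaumont (each not a past Master).
Sato and Farouk are each Liveryman, so the next rule applies.
Among Sato and Farouk, by date of admission to current standing (earlier first): Sato (Aug 24, 2014) before Farouk (Mar 24, 2015).
Among Salazar, Ibarra, Szabo, Haddad and Beaumont, by standing in the guild: Salazar and Ibarra (Warden) before Szabo (Liveryman) before Haddad and Beaumont (Journeyman).
Among Salazar and Ibarra, by date of admission to current standing (earlier first): Salazar (Sep 3, 2015) before Ibarra (Aug 21, 2019).
Among Haddad and Beaumont, by date of admission to current standing (earlier first): Haddad (Mar 17, 2001) before Beaumont (Jan 5, 2011).
Full order: Sato, Farouk, Salazar, Ibarra, Szabo, Haddad, Beaumont.

Sato, Farouk, Salazar, Ibarra, Szabo, Haddad, Beaumont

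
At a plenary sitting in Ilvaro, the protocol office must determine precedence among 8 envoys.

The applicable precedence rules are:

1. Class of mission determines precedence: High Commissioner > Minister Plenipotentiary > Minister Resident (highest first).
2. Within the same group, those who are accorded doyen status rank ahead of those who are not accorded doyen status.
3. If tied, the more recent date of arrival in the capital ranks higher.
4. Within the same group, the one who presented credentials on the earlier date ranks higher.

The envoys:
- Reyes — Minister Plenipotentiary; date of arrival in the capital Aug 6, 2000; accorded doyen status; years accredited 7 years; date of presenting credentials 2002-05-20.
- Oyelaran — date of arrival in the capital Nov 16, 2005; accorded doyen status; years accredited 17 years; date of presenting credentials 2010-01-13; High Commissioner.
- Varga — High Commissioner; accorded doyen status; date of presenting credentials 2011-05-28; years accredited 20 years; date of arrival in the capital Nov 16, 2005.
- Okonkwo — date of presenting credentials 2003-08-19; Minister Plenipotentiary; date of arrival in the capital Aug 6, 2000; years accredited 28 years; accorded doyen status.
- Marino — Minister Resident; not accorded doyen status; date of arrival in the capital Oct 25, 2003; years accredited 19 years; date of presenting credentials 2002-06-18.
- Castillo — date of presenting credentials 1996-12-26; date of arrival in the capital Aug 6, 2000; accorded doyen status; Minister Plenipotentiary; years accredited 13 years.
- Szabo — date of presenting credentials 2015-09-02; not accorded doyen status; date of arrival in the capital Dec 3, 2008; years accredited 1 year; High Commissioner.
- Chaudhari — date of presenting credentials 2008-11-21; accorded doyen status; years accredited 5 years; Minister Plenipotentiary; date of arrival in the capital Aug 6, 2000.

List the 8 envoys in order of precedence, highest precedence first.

By class of mission: Oyelaran, Varga and Szabo (High Commissioner); then Castillo, Reyes, Okonkwo and Chaudhari (Minister Plenipotentiary); then Marino (Minister Resident).
Among Oyelaran, Varga and Szabo, accorded doyen status before not accorded doyen status: Oyelaran and Varga (accorded doyen status) before Szabo (not accorded doyen status).
Oyelaran and Varga both have date of arrival in the capital Nov 16, 2005, so the next rule applies.
Among Oyelaran and Varga, by date of presenting credentials (earlier first): Oyelaran (2010-01-13) before Varga (2011-05-28).
Castillo, Reyes, Okonkwo and Chaudhari are each accorded doyen status, so the next rule applies.
Castillo, Reyes, Okonkwo and Chaudhari all have date of arrival in the capital Aug 6, 2000, so the next rule applies.
Among Castillo, Reyes, Okonkwo and Chaudhari, by date of presenting credentials (earlier first): Castillo (1996-12-26) before Reyes (2002-05-20) before Okonkwo (2003-08-19) before Chaudhari (2008-11-21).
Full order: Oyelaran, Varga, Szabo, Castillo, Reyes, Okonkwo, Chaudhari, Marino.

Oyelaran, Varga, Szabo, Castillo, Reyes, Okonkwo, Chaudhari, Marino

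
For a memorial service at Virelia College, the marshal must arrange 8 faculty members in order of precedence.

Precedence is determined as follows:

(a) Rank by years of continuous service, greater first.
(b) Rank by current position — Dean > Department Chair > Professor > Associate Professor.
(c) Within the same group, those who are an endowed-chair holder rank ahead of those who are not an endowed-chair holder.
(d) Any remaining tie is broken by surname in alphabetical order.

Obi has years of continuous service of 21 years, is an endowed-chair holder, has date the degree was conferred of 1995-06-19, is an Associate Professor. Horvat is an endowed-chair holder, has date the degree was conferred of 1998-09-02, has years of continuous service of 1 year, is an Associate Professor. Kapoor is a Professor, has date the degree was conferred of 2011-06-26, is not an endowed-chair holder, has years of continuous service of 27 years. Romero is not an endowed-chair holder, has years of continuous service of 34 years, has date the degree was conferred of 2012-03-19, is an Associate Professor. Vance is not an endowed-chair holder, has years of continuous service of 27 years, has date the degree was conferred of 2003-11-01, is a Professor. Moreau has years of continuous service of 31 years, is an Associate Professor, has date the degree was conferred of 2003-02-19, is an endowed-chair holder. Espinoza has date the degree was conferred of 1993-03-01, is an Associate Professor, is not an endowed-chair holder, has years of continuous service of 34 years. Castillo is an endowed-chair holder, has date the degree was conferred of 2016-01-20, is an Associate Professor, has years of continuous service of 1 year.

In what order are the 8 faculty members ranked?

Espinoza, Romero, Moreau, Kapoor, Vance, Obi, Castillo, Horvat

By years of continuous service (higher first): Espinoza and Romero (both 34 years); then Moreau (31 years); then Kapoor and Vance (both 27 years); then Obi (21 years); then Castillo and Horvat (both 1 year).
Espinoza and Romero are each Associate Professor, so the next rule applies.
Espinoza and Romero are each not an endowed-chair holder, so the next rule applies.
Among Espinoza and Romero, alphabetically by surname: Espinoza before Romero.
Kapoor and Vance are each Professor, so the next rule applies.
Kapoor and Vance are each not an endowed-chair holder, so the next rule applies.
Among Kapoor and Vance, alphabetically by surname: Kapoor before Vance.
Castillo and Horvat are each Associate Professor, so the next rule applies.
Castillo and Horvat are each an endowed-chair holder, so the next rule applies.
Among Castillo and Horvat, alphabetically by surname: Castillo before Horvat.
Full order: Espinoza, Romero, Moreau, Kapoor, Vance, Obi, Castillo, Horvat.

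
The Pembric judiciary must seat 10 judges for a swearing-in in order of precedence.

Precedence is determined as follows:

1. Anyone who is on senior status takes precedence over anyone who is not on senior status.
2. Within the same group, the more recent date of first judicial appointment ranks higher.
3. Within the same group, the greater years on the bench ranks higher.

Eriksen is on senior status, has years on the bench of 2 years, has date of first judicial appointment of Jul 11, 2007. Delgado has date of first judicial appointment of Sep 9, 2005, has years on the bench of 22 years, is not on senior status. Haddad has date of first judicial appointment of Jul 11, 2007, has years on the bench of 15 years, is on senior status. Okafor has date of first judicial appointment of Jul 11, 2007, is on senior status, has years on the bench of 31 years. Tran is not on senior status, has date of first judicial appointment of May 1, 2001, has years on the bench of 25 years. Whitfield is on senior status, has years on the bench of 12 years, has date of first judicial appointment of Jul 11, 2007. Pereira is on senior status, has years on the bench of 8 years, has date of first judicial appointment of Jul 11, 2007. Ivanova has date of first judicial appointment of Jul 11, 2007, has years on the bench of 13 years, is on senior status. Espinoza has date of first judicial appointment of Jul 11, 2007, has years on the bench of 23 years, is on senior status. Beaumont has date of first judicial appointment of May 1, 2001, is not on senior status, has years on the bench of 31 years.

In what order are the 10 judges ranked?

By the first rule: Okafor, Espinoza, Haddad, Ivanova, Whitfield, Pereira and Eriksen (each on senior status); then Delgado, Beaumont and Tran (each not on senior status).
Okafor, Espinoza, Haddad, Ivanova, Whitfield, Pereira and Eriksen all have date of first judicial appointment Jul 11, 2007, so the next rule applies.
Among Okafor, Espinoza, Haddad, Ivanova, Whitfield, Pereira and Eriksen, by years on the bench (higher first): Okafor (31 years) before Espinoza (23 years) before Haddad (15 years) before Ivanova (13 years) before Whitfield (12 years) before Pereira (8 years) before Eriksen (2 years).
Among Delgado, Beaumont and Tran, by date of first judicial appointment (later first): Delgado (Sep 9, 2005) before Beaumont and Tran (May 1, 2001).
Among Beaumont and Tran, by years on the bench (higher first): Beaumont (31 years) before Tran (25 years).
Full order: Okafor, Espinoza, Haddad, Ivanova, Whitfield, Pereira, Eriksen, Delgado, Beaumont, Tran.

Okafor, Espinoza, Haddad, Ivanova, Whitfield, Pereira, Eriksen, Delgado, Beaumont, Tran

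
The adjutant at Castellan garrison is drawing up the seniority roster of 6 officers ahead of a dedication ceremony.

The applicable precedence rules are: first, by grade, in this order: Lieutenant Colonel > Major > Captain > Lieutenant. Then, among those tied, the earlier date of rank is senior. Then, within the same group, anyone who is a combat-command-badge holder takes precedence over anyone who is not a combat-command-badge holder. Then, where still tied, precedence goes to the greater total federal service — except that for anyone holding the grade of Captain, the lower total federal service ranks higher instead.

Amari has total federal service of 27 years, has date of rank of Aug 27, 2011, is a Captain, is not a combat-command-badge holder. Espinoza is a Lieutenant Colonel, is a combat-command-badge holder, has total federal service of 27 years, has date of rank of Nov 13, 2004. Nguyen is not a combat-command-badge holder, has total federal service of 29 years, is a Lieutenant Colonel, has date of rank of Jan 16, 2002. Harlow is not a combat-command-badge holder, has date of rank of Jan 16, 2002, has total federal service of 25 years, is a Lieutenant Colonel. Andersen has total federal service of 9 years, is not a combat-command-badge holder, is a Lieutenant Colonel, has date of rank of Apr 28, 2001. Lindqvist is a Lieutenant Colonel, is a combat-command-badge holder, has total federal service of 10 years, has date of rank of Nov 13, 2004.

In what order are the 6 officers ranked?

Andersen, Nguyen, Harlow, Espinoza, Lindqvist, Amari

By grade: Andersen, Nguyen, Harlow, Espinoza and Lindqvist (Lieutenant Colonel); then Amari (Captain).
Among Andersen, Nguyen, Harlow, Espinoza and Lindqvist, by date of rank (earlier first): Andersen (Apr 28, 2001) before Nguyen and Harlow (Jan 16, 2002) before Espinoza and Lindqvist (Nov 13, 2004).
Nguyen and Harlow are each not a combat-command-badge holder, so the next rule applies.
Among Nguyen and Harlow, by total federal service (higher first): Nguyen (29 years) before Harlow (25 years).
Espinoza and Lindqvist are each a combat-command-badge holder, so the next rule applies.
Among Espinoza and Lindqvist, by total federal service (higher first): Espinoza (27 years) before Lindqvist (10 years).
Full order: Andersen, Nguyen, Harlow, Espinoza, Lindqvist, Amari.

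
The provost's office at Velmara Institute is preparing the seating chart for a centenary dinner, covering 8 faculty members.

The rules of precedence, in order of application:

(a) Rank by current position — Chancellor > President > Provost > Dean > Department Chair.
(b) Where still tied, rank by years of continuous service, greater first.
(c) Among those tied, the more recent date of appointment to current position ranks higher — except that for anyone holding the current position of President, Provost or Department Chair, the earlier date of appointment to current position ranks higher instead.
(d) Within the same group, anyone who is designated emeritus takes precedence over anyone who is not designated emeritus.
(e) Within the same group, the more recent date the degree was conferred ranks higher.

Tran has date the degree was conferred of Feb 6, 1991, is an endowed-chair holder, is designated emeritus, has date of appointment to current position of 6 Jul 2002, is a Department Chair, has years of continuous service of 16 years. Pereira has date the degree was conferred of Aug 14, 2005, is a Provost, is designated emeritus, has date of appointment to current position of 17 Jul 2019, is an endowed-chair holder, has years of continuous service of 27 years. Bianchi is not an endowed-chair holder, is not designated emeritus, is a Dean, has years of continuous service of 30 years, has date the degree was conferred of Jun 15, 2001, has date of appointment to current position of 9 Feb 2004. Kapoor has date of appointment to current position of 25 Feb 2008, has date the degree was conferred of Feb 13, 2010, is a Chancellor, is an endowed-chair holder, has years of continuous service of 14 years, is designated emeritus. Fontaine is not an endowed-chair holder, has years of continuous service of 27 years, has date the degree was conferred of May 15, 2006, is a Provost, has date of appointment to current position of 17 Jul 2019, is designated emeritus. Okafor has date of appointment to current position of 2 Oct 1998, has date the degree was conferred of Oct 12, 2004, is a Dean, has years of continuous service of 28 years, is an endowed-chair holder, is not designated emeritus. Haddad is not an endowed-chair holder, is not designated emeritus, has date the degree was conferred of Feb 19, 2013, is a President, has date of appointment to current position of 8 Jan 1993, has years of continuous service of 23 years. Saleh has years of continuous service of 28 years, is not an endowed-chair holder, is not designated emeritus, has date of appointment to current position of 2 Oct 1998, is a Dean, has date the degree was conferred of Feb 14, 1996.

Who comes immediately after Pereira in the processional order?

By current position: Kapoor (Chancellor); then Haddad (President); then Fontaine and Pereira (Provost); then Bianchi, Okafor and Saleh (Dean); then Tran (Department Chair).
Fontaine and Pereira both have years of continuous service 27 years, so the next rule applies.
Fontaine and Pereira both have date of appointment to current position 17 Jul 2019, so the next rule applies.
Fontaine and Pereira are each designated emeritus, so the next rule applies.
Among Fontaine and Pereira, by date the degree was conferred (later first): Fontaine (May 15, 2006) before Pereira (Aug 14, 2005).
Among Bianchi, Okafor and Saleh, by years of continuous service (higher first): Bianchi (30 years) before Okafor and Saleh (28 years).
Okafor and Saleh both have date of appointment to current position 2 Oct 1998, so the next rule applies.
Okafor and Saleh are each not designated emeritus, so the next rule applies.
Among Okafor and Saleh, by date the degree was conferred (later first): Okafor (Oct 12, 2004) before Saleh (Feb 14, 1996).
Order: Kapoor, Haddad, Fontaine, Pereira, Bianchi, Okafor, Saleh, Tran.

Bianchi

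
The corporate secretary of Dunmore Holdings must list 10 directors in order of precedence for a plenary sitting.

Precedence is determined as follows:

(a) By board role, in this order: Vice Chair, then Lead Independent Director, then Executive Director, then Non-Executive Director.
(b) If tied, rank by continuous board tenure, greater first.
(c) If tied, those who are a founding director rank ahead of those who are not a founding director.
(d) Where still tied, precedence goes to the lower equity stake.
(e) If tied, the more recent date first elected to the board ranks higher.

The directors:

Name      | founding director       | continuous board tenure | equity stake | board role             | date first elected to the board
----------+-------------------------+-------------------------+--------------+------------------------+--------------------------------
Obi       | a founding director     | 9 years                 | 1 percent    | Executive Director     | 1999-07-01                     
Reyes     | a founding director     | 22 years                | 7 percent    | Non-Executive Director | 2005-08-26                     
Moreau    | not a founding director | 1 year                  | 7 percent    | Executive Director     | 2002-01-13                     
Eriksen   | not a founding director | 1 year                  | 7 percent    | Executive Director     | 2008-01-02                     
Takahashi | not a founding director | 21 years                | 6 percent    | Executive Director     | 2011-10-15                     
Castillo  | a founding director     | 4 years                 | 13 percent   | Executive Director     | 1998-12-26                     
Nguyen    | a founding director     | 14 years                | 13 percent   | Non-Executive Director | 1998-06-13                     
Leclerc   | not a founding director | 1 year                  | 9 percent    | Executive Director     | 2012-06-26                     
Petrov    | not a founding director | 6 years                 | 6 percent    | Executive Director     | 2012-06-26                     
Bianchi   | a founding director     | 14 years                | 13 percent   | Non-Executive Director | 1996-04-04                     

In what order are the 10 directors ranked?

Takahashi, Obi, Petrov, Castillo, Eriksen, Moreau, Leclerc, Reyes, Nguyen, Bianchi

By board role: Takahashi, Obi, Petrov, Castillo, Eriksen, Moreau and Leclerc (Executive Director); then Reyes, Nguyen and Bianchi (Non-Executive Director).
Among Takahashi, Obi, Petrov, Castillo, Eriksen, Moreau and Leclerc, by continuous board tenure (higher first): Takahashi (21 years) before Obi (9 years) before Petrov (6 years) before Castillo (4 years) before Eriksen, Moreau and Leclerc (1 year).
Eriksen, Moreau and Leclerc are each not a founding director, so the next rule applies.
Among Eriksen, Moreau and Leclerc, by equity stake (lower first): Eriksen and Moreau (7 percent) before Leclerc (9 percent).
Among Eriksen and Moreau, by date first elected to the board (later first): Eriksen (2008-01-02) before Moreau (2002-01-13).
Among Reyes, Nguyen and Bianchi, by continuous board tenure (higher first): Reyes (22 years) before Nguyen and Bianchi (14 years).
Nguyen and Bianchi are each a founding director, so the next rule applies.
Nguyen and Bianchi both have equity stake 13 percent, so the next rule applies.
Among Nguyen and Bianchi, by date first elected to the board (later first): Nguyen (1998-06-13) before Bianchi (1996-04-04).
Full order: Takahashi, Obi, Petrov, Castillo, Eriksen, Moreau, Leclerc, Reyes, Nguyen, Bianchi.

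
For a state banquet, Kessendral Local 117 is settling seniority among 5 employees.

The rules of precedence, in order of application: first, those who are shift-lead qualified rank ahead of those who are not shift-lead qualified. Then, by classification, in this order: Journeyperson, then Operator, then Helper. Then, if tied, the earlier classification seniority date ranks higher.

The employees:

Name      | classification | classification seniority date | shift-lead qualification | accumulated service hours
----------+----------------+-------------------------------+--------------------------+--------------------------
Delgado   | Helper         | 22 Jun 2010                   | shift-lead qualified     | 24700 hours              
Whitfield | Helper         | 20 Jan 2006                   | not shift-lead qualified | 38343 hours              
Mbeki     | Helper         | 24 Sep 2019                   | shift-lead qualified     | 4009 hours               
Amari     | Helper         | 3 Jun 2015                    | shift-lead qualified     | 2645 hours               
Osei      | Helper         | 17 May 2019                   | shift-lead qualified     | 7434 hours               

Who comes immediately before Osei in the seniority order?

Amari

By the first rule: Delgado, Amari, Osei and Mbeki (each shift-lead qualified); then Whitfield (not shift-lead qualified).
Delgado, Amari, Osei and Mbeki are each Helper, so the next rule applies.
Among Delgado, Amari, Osei and Mbeki, by classification seniority date (earlier first): Delgado (22 Jun 2010) before Amari (3 Jun 2015) before Osei (17 May 2019) before Mbeki (24 Sep 2019).
Order: Delgado, Amari, Osei, Mbeki, Whitfield.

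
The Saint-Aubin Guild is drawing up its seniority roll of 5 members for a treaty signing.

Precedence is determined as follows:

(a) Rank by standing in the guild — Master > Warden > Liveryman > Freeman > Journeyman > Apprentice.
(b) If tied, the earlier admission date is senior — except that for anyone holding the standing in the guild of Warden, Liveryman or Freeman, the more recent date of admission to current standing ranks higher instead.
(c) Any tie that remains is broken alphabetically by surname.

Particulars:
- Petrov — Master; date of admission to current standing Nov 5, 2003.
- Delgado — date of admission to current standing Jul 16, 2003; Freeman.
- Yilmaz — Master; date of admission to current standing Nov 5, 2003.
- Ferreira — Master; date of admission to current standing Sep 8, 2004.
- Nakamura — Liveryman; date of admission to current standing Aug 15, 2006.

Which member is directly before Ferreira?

By standing in the guild: Petrov, Yilmaz and Ferreira (Master); then Nakamura (Liveryman); then Delgado (Freeman).
Among Petrov, Yilmaz and Ferreira, by date of admission to current standing (earlier first): Petrov and Yilmaz (Nov 5, 2003) before Ferreira (Sep 8, 2004).
Among Petrov and Yilmaz, alphabetically by surname: Petrov before Yilmaz.
Order: Petrov, Yilmaz, Ferreira, Nakamura, Delgado.

Yilmaz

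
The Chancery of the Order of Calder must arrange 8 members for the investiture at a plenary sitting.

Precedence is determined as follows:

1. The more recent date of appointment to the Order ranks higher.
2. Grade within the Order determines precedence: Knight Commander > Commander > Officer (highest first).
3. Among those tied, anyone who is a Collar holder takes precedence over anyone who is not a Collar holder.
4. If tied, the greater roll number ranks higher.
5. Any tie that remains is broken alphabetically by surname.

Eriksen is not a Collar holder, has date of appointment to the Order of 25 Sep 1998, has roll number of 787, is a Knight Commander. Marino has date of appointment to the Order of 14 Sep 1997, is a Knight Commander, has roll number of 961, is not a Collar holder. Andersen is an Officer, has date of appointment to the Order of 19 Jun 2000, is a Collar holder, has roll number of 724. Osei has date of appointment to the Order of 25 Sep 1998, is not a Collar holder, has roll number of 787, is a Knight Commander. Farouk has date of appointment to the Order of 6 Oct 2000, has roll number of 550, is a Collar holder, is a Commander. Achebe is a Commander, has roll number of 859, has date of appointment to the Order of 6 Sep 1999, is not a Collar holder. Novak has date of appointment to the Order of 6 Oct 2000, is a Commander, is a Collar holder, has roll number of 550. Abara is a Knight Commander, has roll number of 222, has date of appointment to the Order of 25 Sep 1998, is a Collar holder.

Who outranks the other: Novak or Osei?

By date of appointment to the Order (later first): Farouk and Novak (both 6 Oct 2000); then Andersen (19 Jun 2000); then Achebe (6 Sep 1999); then Abara, Eriksen and Osei (each 25 Sep 1998); then Marino (14 Sep 1997).
Farouk and Novak are each Commander, so the next rule applies.
Farouk and Novak are each a Collar holder, so the next rule applies.
Farouk and Novak both have roll number 550, so the next rule applies.
Among Farouk and Novak, alphabetically by surname: Farouk before Novak.
Abara, Eriksen and Osei are each Knight Commander, so the next rule applies.
Among Abara, Eriksen and Osei, a Collar holder before not a Collar holder: Abara (a Collar holder) before Eriksen and Osei (not a Collar holder).
Eriksen and Osei both have roll number 787, so the next rule applies.
Among Eriksen and Osei, alphabetically by surname: Eriksen before Osei.
So Novak takes precedence.

Novak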